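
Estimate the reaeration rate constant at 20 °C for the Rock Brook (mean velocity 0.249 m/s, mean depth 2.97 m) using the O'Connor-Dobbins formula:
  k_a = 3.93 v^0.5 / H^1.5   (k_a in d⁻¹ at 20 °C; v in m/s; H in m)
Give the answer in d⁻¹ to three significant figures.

k_a ≈ 0.383 d⁻¹

k_a = 3.93 × 0.249^0.5 / 2.97^1.5 = 3.93 × 0.4990 / 5.118 = 0.3831 d⁻¹.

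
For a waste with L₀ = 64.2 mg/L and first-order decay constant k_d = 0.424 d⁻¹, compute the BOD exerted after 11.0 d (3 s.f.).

y ≈ 63.6 mg/L

y_t = L₀(1 − e^(−k_d t)) = 64.2 × (1 − e^(−0.424×11.0))
= 64.2 × (1 − 0.009429) = 64.2 × 0.9906 = 63.59 mg/L.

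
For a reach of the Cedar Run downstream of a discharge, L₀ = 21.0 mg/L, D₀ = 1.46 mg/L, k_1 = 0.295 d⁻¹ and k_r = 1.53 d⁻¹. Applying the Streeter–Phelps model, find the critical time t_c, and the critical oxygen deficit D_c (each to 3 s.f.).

t_c ≈ 1.05 d; D_c ≈ 2.97 mg/L

At the critical point dD/dt = 0, so k_1 L₀ e^(−k_1 t) = k_r D. Substituting D(t) from the Streeter–Phelps equation and solving for t gives
t_c = ln[(k_r/k_1)(1 − D₀(k_r−k_1)/(k_1 L₀))] / (k_r−k_1).
Here k_r−k_1 = 1.235 d⁻¹ and 1 − D₀(k_r−k_1)/(k_1 L₀) = 1 − 1.46×1.235/(0.295×21.0) = 0.7089, so
t_c = ln(5.186 × 0.7089) / 1.235 = 1.302 / 1.235 = 1.054 d.
L(t_c) = L₀ e^(−k_1 t_c) = 21.0 × 0.7327 = 15.39 mg/L, and at the critical point k_r D_c = k_1 L, so D_c = (0.295/1.53) × 15.39 = 2.967 mg/L.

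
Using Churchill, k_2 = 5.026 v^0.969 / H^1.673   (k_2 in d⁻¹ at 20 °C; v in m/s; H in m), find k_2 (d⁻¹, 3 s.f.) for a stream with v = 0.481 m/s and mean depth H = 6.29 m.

k_2 ≈ 0.114 d⁻¹

k_2 = 5.026 × 0.481^0.969 / 6.29^1.673 = 5.026 × 0.4920 / 21.68 = 0.1140 d⁻¹.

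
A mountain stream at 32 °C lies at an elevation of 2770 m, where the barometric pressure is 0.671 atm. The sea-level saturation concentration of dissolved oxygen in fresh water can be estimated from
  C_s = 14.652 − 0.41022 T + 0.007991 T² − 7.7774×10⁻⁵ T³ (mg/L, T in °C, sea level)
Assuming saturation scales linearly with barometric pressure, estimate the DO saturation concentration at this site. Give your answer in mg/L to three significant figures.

C_s ≈ 4.80 mg/L

At sea level: C_s = 14.652 − 0.41022×32 + 0.007991×32² − 7.7774×10⁻⁵×32³ = 7.159 mg/L.
Pressure correction: C_s' = 7.159 × 0.671 = 4.804 mg/L.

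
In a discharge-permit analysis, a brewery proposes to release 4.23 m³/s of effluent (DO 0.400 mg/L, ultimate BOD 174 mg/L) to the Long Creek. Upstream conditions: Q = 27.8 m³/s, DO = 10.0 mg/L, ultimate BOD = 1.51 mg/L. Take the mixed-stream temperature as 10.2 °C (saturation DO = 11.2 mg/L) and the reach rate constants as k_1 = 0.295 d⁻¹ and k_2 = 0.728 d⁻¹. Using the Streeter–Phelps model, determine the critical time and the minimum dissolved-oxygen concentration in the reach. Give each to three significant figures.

Mixed DO = (27.8×10.0 + 4.23×0.400)/(27.8+4.23) = 279.7/32.03 = 8.732 mg/L.
Mixed L₀ = (27.8×1.51 + 4.23×174)/(32.03) = 778.0/32.03 = 24.29 mg/L.
Initial deficit D₀ = C_s − DO₀ = 11.2 − 8.732 = 2.468 mg/L.
t_c = (1/0.4330) ln[(0.728/0.295)(1 − 2.468×0.4330/(0.295×24.29))] = 2.309 × ln(2.100) = 1.713 d.
D_c = (0.295/0.728) × 24.29 × e^(−0.295×1.713) = 0.4052 × 24.29 × 0.6033 = 5.938 mg/L.
Minimum DO = 11.2 − 5.938 = 5.262 mg/L.

t_c ≈ 1.71 d; minimum DO ≈ 5.26 mg/L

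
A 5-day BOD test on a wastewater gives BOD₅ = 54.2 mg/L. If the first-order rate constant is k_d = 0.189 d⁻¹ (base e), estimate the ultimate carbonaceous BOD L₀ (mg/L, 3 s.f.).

L₀ ≈ 88.7 mg/L

BOD₅ = L₀(1 − e^(−5k_d)) ⇒ L₀ = BOD₅ / (1 − e^(−5×0.189))
= 54.2 / (1 − 0.3887) = 54.2 / 0.6113 = 88.66 mg/L.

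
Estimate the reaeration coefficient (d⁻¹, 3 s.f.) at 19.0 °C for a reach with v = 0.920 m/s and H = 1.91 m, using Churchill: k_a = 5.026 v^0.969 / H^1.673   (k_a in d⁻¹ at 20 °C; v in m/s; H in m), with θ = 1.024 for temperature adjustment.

k_a(20) = 5.026 × 0.920^0.969 / 1.91^1.673 = 5.026 × 0.9224 / 2.952 = 1.570 d⁻¹.
k_a(19.0) = 1.570 × 1.024^(19.0−20) = 1.570 × 0.9766 = 1.533 d⁻¹.

k_a ≈ 1.53 d⁻¹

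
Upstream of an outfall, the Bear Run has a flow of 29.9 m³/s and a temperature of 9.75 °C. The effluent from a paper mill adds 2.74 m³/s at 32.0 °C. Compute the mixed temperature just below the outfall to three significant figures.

11.6 °C

Flow-weighted mixing: C = (Q_r C_r + Q_w C_w)/(Q_r + Q_w)
= (29.9×9.75 + 2.74×32.0)/(29.9 + 2.74) = 379.2/32.64 = 11.62 °C.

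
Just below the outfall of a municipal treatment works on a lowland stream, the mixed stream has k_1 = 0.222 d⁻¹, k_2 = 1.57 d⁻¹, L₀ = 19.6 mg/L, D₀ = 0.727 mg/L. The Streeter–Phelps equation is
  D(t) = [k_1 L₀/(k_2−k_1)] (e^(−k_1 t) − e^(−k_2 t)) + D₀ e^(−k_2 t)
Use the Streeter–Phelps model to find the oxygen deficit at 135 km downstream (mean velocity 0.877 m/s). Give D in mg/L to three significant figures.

Travel time t = x/v = 135 km / (0.877 m/s) = 135000 m / 0.877 m/s = 153900 s = 1.782 d.
k_1 L₀/(k_2−k_1) = 0.222×19.6/(1.57−0.222) = 4.351/1.348 = 3.228 mg/L.
e^(−k_1 t) = e^(−0.222×1.782) = 0.6733; e^(−k_2 t) = e^(−1.57×1.782) = 0.06098.
D = 3.228 × (0.6733 − 0.06098) + 0.727 × 0.06098 = 1.977 + 0.04433 = 2.021 mg/L.

D ≈ 2.02 mg/L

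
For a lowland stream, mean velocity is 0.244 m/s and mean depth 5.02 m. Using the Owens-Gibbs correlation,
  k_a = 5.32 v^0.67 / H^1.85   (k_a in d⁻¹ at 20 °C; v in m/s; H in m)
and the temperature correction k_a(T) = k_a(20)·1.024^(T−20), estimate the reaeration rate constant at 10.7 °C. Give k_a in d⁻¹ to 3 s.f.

k_a ≈ 0.0838 d⁻¹

k_a(20) = 5.32 × 0.244^0.67 / 5.02^1.85 = 5.32 × 0.3886 / 19.78 = 0.1045 d⁻¹.
k_a(10.7) = 0.1045 × 1.024^(10.7−20) = 0.1045 × 0.8021 = 0.08382 d⁻¹.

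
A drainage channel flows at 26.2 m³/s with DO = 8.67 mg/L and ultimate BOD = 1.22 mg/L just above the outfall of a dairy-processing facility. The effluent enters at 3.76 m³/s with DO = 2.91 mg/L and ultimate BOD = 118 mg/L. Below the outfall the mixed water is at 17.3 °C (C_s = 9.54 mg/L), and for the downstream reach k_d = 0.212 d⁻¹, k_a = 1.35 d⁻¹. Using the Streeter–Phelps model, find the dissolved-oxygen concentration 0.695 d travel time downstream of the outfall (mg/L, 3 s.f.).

Mixed DO = (26.2×8.67 + 3.76×2.91)/(26.2+3.76) = 238.1/29.96 = 7.947 mg/L.
Mixed L₀ = (26.2×1.22 + 3.76×118)/(29.96) = 475.6/29.96 = 15.88 mg/L.
Initial deficit D₀ = C_s − DO₀ = 9.54 − 7.947 = 1.593 mg/L.
D(0.695) = [0.212×15.88/(1.35−0.212)](e^(−0.212×0.695) − e^(−1.35×0.695)) + 1.593 e^(−1.35×0.695)
= 2.958 × (0.8630 − 0.3913) + 1.593 × 0.3913 = 2.018 mg/L.
DO = 9.54 − 2.018 = 7.522 mg/L.

DO ≈ 7.52 mg/L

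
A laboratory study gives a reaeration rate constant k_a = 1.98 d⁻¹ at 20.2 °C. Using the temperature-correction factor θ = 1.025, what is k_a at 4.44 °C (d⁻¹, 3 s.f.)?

k_a(T₂) = k_a(T₁) · θ^(T₂−T₁) = 1.98 × 1.025^(4.44−20.2)
= 1.98 × 1.025^-15.8 = 1.98 × 0.6776 = 1.342 d⁻¹.

k_a ≈ 1.34 d⁻¹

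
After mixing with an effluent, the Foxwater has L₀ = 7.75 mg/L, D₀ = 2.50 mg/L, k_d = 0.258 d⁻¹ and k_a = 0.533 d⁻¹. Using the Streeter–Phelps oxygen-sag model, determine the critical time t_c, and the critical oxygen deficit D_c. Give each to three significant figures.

t_c = [1/(k_a−k_d)] ln[(k_a/k_d)(1 − D₀(k_a−k_d)/(k_d L₀))]
= [1/(0.533−0.258)] ln[(0.533/0.258)(1 − 2.50×0.2750/(0.258×7.75))]
= (1/0.2750) ln[2.066 × 0.6562] = 3.636 × ln(1.356) = 3.636 × 0.3042 = 1.106 d.
D_c = (k_d/k_a) L₀ e^(−k_d t_c) = (0.258/0.533) × 7.75 × e^(−0.258×1.106) = 0.4841 × 7.75 × 0.7517 = 2.820 mg/L.

t_c ≈ 1.11 d; D_c ≈ 2.82 mg/L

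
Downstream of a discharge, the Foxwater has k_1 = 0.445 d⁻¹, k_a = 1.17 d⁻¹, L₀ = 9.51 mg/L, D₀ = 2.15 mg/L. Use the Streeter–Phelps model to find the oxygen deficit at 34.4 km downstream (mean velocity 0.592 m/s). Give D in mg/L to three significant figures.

D ≈ 2.65 mg/L

Travel time t = x/v = 34.4 km / (0.592 m/s) = 34400 m / 0.592 m/s = 58110 s = 0.6725 d.
k_1 L₀/(k_a−k_1) = 0.445×9.51/(1.17−0.445) = 4.232/0.7250 = 5.837 mg/L.
e^(−k_1 t) = e^(−0.445×0.6725) = 0.7413; e^(−k_a t) = e^(−1.17×0.6725) = 0.4553.
D = 5.837 × (0.7413 − 0.4553) + 2.15 × 0.4553 = 1.670 + 0.9788 = 2.649 mg/L.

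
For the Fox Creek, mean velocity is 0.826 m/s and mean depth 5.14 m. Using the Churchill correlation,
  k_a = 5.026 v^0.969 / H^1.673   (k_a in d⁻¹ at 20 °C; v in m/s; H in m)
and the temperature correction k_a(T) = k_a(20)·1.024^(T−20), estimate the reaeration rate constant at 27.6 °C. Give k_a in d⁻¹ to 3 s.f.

k_a ≈ 0.323 d⁻¹

k_a(20) = 5.026 × 0.826^0.969 / 5.14^1.673 = 5.026 × 0.8309 / 15.47 = 0.2700 d⁻¹.
k_a(27.6) = 0.2700 × 1.024^(27.6−20) = 0.2700 × 1.198 = 0.3233 d⁻¹.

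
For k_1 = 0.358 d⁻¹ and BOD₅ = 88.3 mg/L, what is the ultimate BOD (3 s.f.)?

BOD₅ = L₀(1 − e^(−5k_1)) ⇒ L₀ = BOD₅ / (1 − e^(−5×0.358))
= 88.3 / (1 − 0.1670) = 88.3 / 0.8330 = 106.0 mg/L.

L₀ ≈ 106 mg/L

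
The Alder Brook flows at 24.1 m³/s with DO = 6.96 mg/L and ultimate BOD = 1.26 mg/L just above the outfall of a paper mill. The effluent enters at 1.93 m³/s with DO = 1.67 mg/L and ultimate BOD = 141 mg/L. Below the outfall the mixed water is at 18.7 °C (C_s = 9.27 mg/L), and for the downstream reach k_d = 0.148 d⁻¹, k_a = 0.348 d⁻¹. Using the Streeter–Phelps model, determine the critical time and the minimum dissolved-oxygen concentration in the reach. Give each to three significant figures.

Mixed DO = (24.1×6.96 + 1.93×1.67)/(24.1+1.93) = 171.0/26.03 = 6.568 mg/L.
Mixed L₀ = (24.1×1.26 + 1.93×141)/(26.03) = 302.5/26.03 = 11.62 mg/L.
Initial deficit D₀ = C_s − DO₀ = 9.27 − 6.568 = 2.702 mg/L.
t_c = (1/0.2000) ln[(0.348/0.148)(1 − 2.702×0.2000/(0.148×11.62))] = 5.000 × ln(1.612) = 2.389 d.
D_c = (0.148/0.348) × 11.62 × e^(−0.148×2.389) = 0.4253 × 11.62 × 0.7022 = 3.470 mg/L.
Minimum DO = 9.27 − 3.470 = 5.800 mg/L.

t_c ≈ 2.39 d; minimum DO ≈ 5.80 mg/L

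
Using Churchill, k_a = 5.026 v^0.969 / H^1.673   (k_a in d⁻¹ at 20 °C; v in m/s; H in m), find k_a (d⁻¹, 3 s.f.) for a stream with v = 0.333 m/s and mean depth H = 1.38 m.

k_a = 5.026 × 0.333^0.969 / 1.38^1.673 = 5.026 × 0.3445 / 1.714 = 1.010 d⁻¹.

k_a ≈ 1.01 d⁻¹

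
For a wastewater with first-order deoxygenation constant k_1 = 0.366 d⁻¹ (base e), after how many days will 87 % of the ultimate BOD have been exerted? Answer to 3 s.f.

t ≈ 5.57 d

y/L₀ = 1 − e^(−k_1 t) = 0.87 ⇒ e^(−k_1 t) = 0.130
t = −ln(0.130) / 0.366 = 2.040 / 0.366 = 5.574 d.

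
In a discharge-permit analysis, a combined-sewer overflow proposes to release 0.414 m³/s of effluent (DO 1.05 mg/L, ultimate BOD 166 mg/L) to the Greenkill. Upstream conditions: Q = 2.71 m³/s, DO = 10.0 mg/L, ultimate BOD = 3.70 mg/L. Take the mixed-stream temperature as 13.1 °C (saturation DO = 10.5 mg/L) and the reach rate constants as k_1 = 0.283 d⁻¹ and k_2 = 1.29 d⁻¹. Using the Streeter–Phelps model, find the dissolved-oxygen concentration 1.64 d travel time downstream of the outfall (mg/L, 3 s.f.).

DO ≈ 6.70 mg/L

Mixed DO = (2.71×10.0 + 0.414×1.05)/(2.71+0.414) = 27.53/3.124 = 8.814 mg/L.
Mixed L₀ = (2.71×3.70 + 0.414×166)/(3.124) = 78.75/3.124 = 25.21 mg/L.
Initial deficit D₀ = C_s − DO₀ = 10.5 − 8.814 = 1.686 mg/L.
D(1.64) = [0.283×25.21/(1.29−0.283)](e^(−0.283×1.64) − e^(−1.29×1.64)) + 1.686 e^(−1.29×1.64)
= 7.084 × (0.6287 − 0.1206) + 1.686 × 0.1206 = 3.803 mg/L.
DO = 10.5 − 3.803 = 6.697 mg/L.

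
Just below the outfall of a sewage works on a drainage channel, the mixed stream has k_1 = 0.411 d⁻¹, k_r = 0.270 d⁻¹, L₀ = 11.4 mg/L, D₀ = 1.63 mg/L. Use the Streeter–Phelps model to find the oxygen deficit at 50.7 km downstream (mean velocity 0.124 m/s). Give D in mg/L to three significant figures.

D ≈ 4.96 mg/L

Travel time t = x/v = 50.7 km / (0.124 m/s) = 50700 m / 0.124 m/s = 408900 s = 4.732 d.
k_1 L₀/(k_r−k_1) = 0.411×11.4/(0.270−0.411) = 4.685/-0.1410 = -33.23 mg/L.
e^(−k_1 t) = e^(−0.411×4.732) = 0.1430; e^(−k_r t) = e^(−0.270×4.732) = 0.2787.
D = -33.23 × (0.1430 − 0.2787) + 1.63 × 0.2787 = 4.509 + 0.4542 = 4.963 mg/L.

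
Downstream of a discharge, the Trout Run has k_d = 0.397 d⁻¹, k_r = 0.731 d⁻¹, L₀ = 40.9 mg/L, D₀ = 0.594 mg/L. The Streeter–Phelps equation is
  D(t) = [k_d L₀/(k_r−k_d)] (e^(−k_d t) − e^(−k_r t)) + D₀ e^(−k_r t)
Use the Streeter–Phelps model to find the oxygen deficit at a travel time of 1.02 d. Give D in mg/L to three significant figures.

D ≈ 9.64 mg/L

k_d L₀/(k_r−k_d) = 0.397×40.9/(0.731−0.397) = 16.24/0.3340 = 48.61 mg/L.
e^(−k_d t) = e^(−0.397×1.020) = 0.6670; e^(−k_r t) = e^(−0.731×1.020) = 0.4744.
D = 48.61 × (0.6670 − 0.4744) + 0.594 × 0.4744 = 9.362 + 0.2818 = 9.644 mg/L.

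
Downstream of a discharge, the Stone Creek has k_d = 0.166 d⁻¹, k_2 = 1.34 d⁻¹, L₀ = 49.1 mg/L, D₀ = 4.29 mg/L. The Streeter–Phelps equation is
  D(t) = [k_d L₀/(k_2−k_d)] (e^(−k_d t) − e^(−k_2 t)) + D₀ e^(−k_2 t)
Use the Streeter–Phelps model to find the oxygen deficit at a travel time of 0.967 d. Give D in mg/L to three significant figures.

k_d L₀/(k_2−k_d) = 0.166×49.1/(1.34−0.166) = 8.151/1.174 = 6.943 mg/L.
e^(−k_d t) = e^(−0.166×0.9670) = 0.8517; e^(−k_2 t) = e^(−1.34×0.9670) = 0.2737.
D = 6.943 × (0.8517 − 0.2737) + 4.29 × 0.2737 = 4.013 + 1.174 = 5.187 mg/L.

D ≈ 5.19 mg/L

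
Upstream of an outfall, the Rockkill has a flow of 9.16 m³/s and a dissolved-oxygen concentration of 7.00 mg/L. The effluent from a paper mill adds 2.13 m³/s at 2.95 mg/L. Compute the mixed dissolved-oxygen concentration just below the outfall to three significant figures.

6.24 mg/L

Flow-weighted mixing: C = (Q_r C_r + Q_w C_w)/(Q_r + Q_w)
= (9.16×7.00 + 2.13×2.95)/(9.16 + 2.13) = 70.40/11.29 = 6.236 mg/L.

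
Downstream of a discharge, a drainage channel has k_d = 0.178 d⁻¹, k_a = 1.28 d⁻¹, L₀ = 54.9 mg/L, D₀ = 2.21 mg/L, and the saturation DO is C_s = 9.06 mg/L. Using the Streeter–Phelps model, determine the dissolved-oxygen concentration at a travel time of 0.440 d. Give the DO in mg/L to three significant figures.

k_d L₀/(k_a−k_d) = 0.178×54.9/(1.28−0.178) = 9.772/1.102 = 8.868 mg/L.
e^(−k_d t) = e^(−0.178×0.4400) = 0.9247; e^(−k_a t) = e^(−1.28×0.4400) = 0.5694.
D = 8.868 × (0.9247 − 0.5694) + 2.21 × 0.5694 = 3.151 + 1.258 = 4.409 mg/L.
DO = C_s − D = 9.06 − 4.409 = 4.651 mg/L.

DO ≈ 4.65 mg/L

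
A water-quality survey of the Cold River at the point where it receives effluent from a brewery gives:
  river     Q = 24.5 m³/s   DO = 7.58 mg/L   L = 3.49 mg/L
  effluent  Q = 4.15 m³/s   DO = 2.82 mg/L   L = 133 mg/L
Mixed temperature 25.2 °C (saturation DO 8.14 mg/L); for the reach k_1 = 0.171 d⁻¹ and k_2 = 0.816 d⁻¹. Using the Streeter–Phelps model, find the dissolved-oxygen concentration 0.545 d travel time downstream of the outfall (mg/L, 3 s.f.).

Mixed DO = (24.5×7.58 + 4.15×2.82)/(24.5+4.15) = 197.4/28.65 = 6.891 mg/L.
Mixed L₀ = (24.5×3.49 + 4.15×133)/(28.65) = 637.5/28.65 = 22.25 mg/L.
Initial deficit D₀ = C_s − DO₀ = 8.14 − 6.891 = 1.249 mg/L.
D(0.545) = [0.171×22.25/(0.816−0.171)](e^(−0.171×0.545) − e^(−0.816×0.545)) + 1.249 e^(−0.816×0.545)
= 5.899 × (0.9110 − 0.6410) + 1.249 × 0.6410 = 2.394 mg/L.
DO = 8.14 − 2.394 = 5.746 mg/L.

DO ≈ 5.75 mg/L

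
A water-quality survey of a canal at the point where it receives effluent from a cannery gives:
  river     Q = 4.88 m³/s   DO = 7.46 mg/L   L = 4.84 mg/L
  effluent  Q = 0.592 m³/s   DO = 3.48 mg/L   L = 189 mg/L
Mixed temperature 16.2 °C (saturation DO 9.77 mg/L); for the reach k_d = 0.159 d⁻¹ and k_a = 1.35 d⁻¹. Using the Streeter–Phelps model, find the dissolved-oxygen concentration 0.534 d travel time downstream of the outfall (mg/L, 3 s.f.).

DO ≈ 7.01 mg/L

Mixed DO = (4.88×7.46 + 0.592×3.48)/(4.88+0.592) = 38.46/5.472 = 7.029 mg/L.
Mixed L₀ = (4.88×4.84 + 0.592×189)/(5.472) = 135.5/5.472 = 24.76 mg/L.
Initial deficit D₀ = C_s − DO₀ = 9.77 − 7.029 = 2.741 mg/L.
D(0.534) = [0.159×24.76/(1.35−0.159)](e^(−0.159×0.534) − e^(−1.35×0.534)) + 2.741 e^(−1.35×0.534)
= 3.306 × (0.9186 − 0.4863) + 2.741 × 0.4863 = 2.762 mg/L.
DO = 9.77 − 2.762 = 7.008 mg/L.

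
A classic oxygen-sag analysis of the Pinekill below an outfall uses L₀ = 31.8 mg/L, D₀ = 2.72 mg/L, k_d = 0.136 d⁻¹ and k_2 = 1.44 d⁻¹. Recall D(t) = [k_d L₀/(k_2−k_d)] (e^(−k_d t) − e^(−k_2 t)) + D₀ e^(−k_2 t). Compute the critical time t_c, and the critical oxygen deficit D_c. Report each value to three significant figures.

At the critical point dD/dt = 0, so k_d L₀ e^(−k_d t) = k_2 D. Substituting D(t) from the Streeter–Phelps equation and solving for t gives
t_c = ln[(k_2/k_d)(1 − D₀(k_2−k_d)/(k_d L₀))] / (k_2−k_d).
Here k_2−k_d = 1.304 d⁻¹ and 1 − D₀(k_2−k_d)/(k_d L₀) = 1 − 2.72×1.304/(0.136×31.8) = 0.1799, so
t_c = ln(10.59 × 0.1799) / 1.304 = 0.6442 / 1.304 = 0.4941 d.
D_c = (k_d/k_2) L₀ e^(−k_d t_c) = (0.136/1.44) × 31.8 × e^(−0.136×0.4941) = 0.09444 × 31.8 × 0.9350 = 2.808 mg/L.

t_c ≈ 0.494 d; D_c ≈ 2.81 mg/L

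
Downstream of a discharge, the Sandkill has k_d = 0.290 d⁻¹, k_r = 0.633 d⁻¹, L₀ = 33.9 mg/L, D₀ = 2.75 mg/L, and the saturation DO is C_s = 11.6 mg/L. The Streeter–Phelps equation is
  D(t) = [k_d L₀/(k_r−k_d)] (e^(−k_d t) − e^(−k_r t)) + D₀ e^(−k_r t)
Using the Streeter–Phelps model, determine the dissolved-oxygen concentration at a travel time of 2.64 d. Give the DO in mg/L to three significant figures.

DO ≈ 3.14 mg/L

k_d L₀/(k_r−k_d) = 0.290×33.9/(0.633−0.290) = 9.831/0.3430 = 28.66 mg/L.
e^(−k_d t) = e^(−0.290×2.640) = 0.4651; e^(−k_r t) = e^(−0.633×2.640) = 0.1880.
D = 28.66 × (0.4651 − 0.1880) + 2.75 × 0.1880 = 7.940 + 0.5171 = 8.457 mg/L.
DO = C_s − D = 11.6 − 8.457 = 3.143 mg/L.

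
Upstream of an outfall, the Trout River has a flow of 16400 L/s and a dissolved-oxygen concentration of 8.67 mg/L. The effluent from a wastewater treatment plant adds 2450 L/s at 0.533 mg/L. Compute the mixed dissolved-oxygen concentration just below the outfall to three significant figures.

Flow-weighted mixing: C = (Q_r C_r + Q_w C_w)/(Q_r + Q_w)
= (16400×8.67 + 2450×0.533)/(16400 + 2450) = 143500/18850 = 7.612 mg/L.

7.61 mg/L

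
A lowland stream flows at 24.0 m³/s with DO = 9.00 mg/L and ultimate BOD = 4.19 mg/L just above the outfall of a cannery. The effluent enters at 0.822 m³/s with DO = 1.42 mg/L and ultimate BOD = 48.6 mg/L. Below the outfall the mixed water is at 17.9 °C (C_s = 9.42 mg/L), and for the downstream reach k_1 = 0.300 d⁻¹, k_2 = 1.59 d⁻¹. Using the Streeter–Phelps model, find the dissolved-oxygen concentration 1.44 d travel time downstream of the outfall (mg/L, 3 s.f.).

DO ≈ 8.63 mg/L

Mixed DO = (24.0×9.00 + 0.822×1.42)/(24.0+0.822) = 217.2/24.82 = 8.749 mg/L.
Mixed L₀ = (24.0×4.19 + 0.822×48.6)/(24.82) = 140.5/24.82 = 5.661 mg/L.
Initial deficit D₀ = C_s − DO₀ = 9.42 − 8.749 = 0.6710 mg/L.
D(1.44) = [0.300×5.661/(1.59−0.300)](e^(−0.300×1.44) − e^(−1.59×1.44)) + 0.6710 e^(−1.59×1.44)
= 1.316 × (0.6492 − 0.1013) + 0.6710 × 0.1013 = 0.7893 mg/L.
DO = 9.42 − 0.7893 = 8.631 mg/L.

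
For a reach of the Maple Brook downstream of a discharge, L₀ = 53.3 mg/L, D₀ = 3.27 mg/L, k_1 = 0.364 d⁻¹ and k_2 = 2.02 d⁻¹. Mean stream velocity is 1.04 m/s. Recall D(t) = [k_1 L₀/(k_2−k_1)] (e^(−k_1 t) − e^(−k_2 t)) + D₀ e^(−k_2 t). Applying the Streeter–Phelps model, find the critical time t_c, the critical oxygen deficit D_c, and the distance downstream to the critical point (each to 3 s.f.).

t_c ≈ 0.837 d; D_c ≈ 7.08 mg/L; x_c ≈ 75.2 km

With k_2/k_1 = 5.549 and 1 − D₀(k_2−k_1)/(k_1 L₀) = 0.7209,
t_c = ln(5.549 × 0.7209) / (2.02 − 0.364) = ln(4.001) / 1.656 = 1.386/1.656 = 0.8372 d.
D_c = (k_1/k_2) L₀ e^(−k_1 t_c) = (0.364/2.02) × 53.3 × e^(−0.364×0.8372) = 0.1802 × 53.3 × 0.7373 = 7.082 mg/L.
x_c = v t_c = 1.04 m/s × 0.8372 d × 86400 s/d = 75230 m ≈ 75.2 km.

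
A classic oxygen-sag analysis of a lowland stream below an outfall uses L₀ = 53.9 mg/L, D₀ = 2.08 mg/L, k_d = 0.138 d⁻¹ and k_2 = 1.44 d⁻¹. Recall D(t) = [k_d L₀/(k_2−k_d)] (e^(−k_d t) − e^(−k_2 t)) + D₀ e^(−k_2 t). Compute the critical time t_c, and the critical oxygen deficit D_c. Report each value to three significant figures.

At the critical point dD/dt = 0, so k_d L₀ e^(−k_d t) = k_2 D. Substituting D(t) from the Streeter–Phelps equation and solving for t gives
t_c = ln[(k_2/k_d)(1 − D₀(k_2−k_d)/(k_d L₀))] / (k_2−k_d).
Here k_2−k_d = 1.302 d⁻¹ and 1 − D₀(k_2−k_d)/(k_d L₀) = 1 − 2.08×1.302/(0.138×53.9) = 0.6359, so
t_c = ln(10.43 × 0.6359) / 1.302 = 1.892 / 1.302 = 1.453 d.
D_c = (k_d/k_2) L₀ e^(−k_d t_c) = (0.138/1.44) × 53.9 × e^(−0.138×1.453) = 0.09583 × 53.9 × 0.8183 = 4.227 mg/L.

t_c ≈ 1.45 d; D_c ≈ 4.23 mg/L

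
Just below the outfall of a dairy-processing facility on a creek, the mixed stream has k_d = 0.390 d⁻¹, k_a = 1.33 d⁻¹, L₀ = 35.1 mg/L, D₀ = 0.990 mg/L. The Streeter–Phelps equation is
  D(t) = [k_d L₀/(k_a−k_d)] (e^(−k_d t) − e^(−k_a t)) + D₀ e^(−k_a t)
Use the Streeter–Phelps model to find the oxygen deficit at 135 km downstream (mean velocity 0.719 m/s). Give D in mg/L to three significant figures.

Travel time t = x/v = 135 km / (0.719 m/s) = 135000 m / 0.719 m/s = 187800 s = 2.173 d.
k_d L₀/(k_a−k_d) = 0.390×35.1/(1.33−0.390) = 13.69/0.9400 = 14.56 mg/L.
e^(−k_d t) = e^(−0.390×2.173) = 0.4285; e^(−k_a t) = e^(−1.33×2.173) = 0.05556.
D = 14.56 × (0.4285 − 0.05556) + 0.990 × 0.05556 = 5.431 + 0.05500 = 5.486 mg/L.

D ≈ 5.49 mg/L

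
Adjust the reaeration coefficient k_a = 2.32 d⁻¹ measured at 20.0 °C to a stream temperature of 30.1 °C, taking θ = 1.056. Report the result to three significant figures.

k_a(T₂) = k_a(T₁) · θ^(T₂−T₁) = 2.32 × 1.056^(30.1−20.0)
= 2.32 × 1.056^10.1 = 2.32 × 1.734 = 4.022 d⁻¹.

k_a ≈ 4.02 d⁻¹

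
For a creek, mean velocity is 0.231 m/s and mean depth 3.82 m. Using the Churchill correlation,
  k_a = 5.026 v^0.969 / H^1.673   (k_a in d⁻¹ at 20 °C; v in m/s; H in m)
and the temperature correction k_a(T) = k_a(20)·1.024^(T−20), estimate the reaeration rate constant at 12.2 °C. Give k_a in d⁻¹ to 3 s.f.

k_a ≈ 0.107 d⁻¹

k_a(20) = 5.026 × 0.231^0.969 / 3.82^1.673 = 5.026 × 0.2417 / 9.414 = 0.1291 d⁻¹.
k_a(12.2) = 0.1291 × 1.024^(12.2−20) = 0.1291 × 0.8311 = 0.1073 d⁻¹.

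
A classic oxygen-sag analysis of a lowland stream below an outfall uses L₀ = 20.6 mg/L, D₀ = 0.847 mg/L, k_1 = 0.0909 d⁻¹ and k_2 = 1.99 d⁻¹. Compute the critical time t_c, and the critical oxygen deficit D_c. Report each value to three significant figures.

At the critical point dD/dt = 0, so k_1 L₀ e^(−k_1 t) = k_2 D. Substituting D(t) from the Streeter–Phelps equation and solving for t gives
t_c = ln[(k_2/k_1)(1 − D₀(k_2−k_1)/(k_1 L₀))] / (k_2−k_1).
Here k_2−k_1 = 1.899 d⁻¹ and 1 − D₀(k_2−k_1)/(k_1 L₀) = 1 − 0.847×1.899/(0.0909×20.6) = 0.1410, so
t_c = ln(21.89 × 0.1410) / 1.899 = 1.127 / 1.899 = 0.5935 d.
D_c = (k_1/k_2) L₀ e^(−k_1 t_c) = (0.0909/1.99) × 20.6 × e^(−0.0909×0.5935) = 0.04568 × 20.6 × 0.9475 = 0.8916 mg/L.

t_c ≈ 0.593 d; D_c ≈ 0.892 mg/L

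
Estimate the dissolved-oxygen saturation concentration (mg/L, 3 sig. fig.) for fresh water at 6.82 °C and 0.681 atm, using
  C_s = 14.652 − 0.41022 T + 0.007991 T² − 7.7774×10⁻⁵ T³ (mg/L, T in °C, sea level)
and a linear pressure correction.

C_s ≈ 8.31 mg/L

At sea level: C_s = 14.652 − 0.41022×6.82 + 0.007991×6.82² − 7.7774×10⁻⁵×6.82³ = 12.20 mg/L.
Pressure correction: C_s' = 12.20 × 0.681 = 8.309 mg/L.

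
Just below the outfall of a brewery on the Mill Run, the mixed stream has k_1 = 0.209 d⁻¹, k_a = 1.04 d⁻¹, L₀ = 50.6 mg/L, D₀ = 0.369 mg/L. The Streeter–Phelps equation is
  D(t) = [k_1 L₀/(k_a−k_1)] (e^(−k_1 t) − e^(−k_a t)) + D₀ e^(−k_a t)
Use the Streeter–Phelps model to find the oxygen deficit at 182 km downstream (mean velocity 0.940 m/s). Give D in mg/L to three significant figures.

D ≈ 6.77 mg/L

Travel time t = x/v = 182 km / (0.940 m/s) = 182000 m / 0.940 m/s = 193600 s = 2.241 d.
k_1 L₀/(k_a−k_1) = 0.209×50.6/(1.04−0.209) = 10.58/0.8310 = 12.73 mg/L.
e^(−k_1 t) = e^(−0.209×2.241) = 0.6260; e^(−k_a t) = e^(−1.04×2.241) = 0.09724.
D = 12.73 × (0.6260 − 0.09724) + 0.369 × 0.09724 = 6.729 + 0.03588 = 6.765 mg/L.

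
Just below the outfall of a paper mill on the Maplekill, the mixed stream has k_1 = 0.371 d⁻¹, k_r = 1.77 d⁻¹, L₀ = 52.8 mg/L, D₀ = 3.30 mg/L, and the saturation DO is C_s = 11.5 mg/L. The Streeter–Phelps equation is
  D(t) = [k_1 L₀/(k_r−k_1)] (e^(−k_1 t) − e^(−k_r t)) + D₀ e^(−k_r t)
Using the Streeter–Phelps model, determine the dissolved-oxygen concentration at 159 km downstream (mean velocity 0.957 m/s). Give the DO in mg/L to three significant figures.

Travel time t = x/v = 159 km / (0.957 m/s) = 159000 m / 0.957 m/s = 166100 s = 1.923 d.
k_1 L₀/(k_r−k_1) = 0.371×52.8/(1.77−0.371) = 19.59/1.399 = 14.00 mg/L.
e^(−k_1 t) = e^(−0.371×1.923) = 0.4900; e^(−k_r t) = e^(−1.77×1.923) = 0.03325.
D = 14.00 × (0.4900 − 0.03325) + 3.30 × 0.03325 = 6.395 + 0.1097 = 6.505 mg/L.
DO = C_s − D = 11.5 − 6.505 = 4.995 mg/L.

DO ≈ 5.00 mg/L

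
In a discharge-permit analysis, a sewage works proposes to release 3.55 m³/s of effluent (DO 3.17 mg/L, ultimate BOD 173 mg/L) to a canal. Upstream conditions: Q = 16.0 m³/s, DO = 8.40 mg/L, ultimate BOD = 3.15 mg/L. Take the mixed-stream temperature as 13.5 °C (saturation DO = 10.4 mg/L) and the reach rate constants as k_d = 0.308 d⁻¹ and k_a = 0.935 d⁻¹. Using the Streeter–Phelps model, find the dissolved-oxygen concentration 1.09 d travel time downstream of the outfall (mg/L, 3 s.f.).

Mixed DO = (16.0×8.40 + 3.55×3.17)/(16.0+3.55) = 145.7/19.55 = 7.450 mg/L.
Mixed L₀ = (16.0×3.15 + 3.55×173)/(19.55) = 664.5/19.55 = 33.99 mg/L.
Initial deficit D₀ = C_s − DO₀ = 10.4 − 7.450 = 2.950 mg/L.
D(1.09) = [0.308×33.99/(0.935−0.308)](e^(−0.308×1.09) − e^(−0.935×1.09)) + 2.950 e^(−0.935×1.09)
= 16.70 × (0.7148 − 0.3609) + 2.950 × 0.3609 = 6.974 mg/L.
DO = 10.4 − 6.974 = 3.426 mg/L.

DO ≈ 3.43 mg/L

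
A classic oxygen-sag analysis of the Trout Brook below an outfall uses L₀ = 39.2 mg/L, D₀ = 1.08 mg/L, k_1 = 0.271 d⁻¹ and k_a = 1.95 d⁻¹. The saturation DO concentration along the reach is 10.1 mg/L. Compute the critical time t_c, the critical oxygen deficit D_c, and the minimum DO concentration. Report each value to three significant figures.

At the critical point dD/dt = 0, so k_1 L₀ e^(−k_1 t) = k_a D. Substituting D(t) from the Streeter–Phelps equation and solving for t gives
t_c = ln[(k_a/k_1)(1 − D₀(k_a−k_1)/(k_1 L₀))] / (k_a−k_1).
Here k_a−k_1 = 1.679 d⁻¹ and 1 − D₀(k_a−k_1)/(k_1 L₀) = 1 − 1.08×1.679/(0.271×39.2) = 0.8293, so
t_c = ln(7.196 × 0.8293) / 1.679 = 1.786 / 1.679 = 1.064 d.
L(t_c) = L₀ e^(−k_1 t_c) = 39.2 × 0.7495 = 29.38 mg/L, and at the critical point k_a D_c = k_1 L, so D_c = (0.271/1.95) × 29.38 = 4.083 mg/L.
Minimum DO = C_s − D_c = 10.1 − 4.083 = 6.017 mg/L.

t_c ≈ 1.06 d; D_c ≈ 4.08 mg/L; min DO ≈ 6.02 mg/L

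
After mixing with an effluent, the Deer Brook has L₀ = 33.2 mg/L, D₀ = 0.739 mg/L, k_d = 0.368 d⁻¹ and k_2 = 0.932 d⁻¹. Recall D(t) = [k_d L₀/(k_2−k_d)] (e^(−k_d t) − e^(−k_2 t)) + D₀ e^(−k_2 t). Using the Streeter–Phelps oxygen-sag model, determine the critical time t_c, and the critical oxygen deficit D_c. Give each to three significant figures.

t_c ≈ 1.59 d; D_c ≈ 7.31 mg/L

t_c = [1/(k_2−k_d)] ln[(k_2/k_d)(1 − D₀(k_2−k_d)/(k_d L₀))]
= [1/(0.932−0.368)] ln[(0.932/0.368)(1 − 0.739×0.5640/(0.368×33.2))]
= (1/0.5640) ln[2.533 × 0.9659] = 1.773 × ln(2.446) = 1.773 × 0.8945 = 1.586 d.
L(t_c) = L₀ e^(−k_d t_c) = 33.2 × 0.5578 = 18.52 mg/L, and at the critical point k_2 D_c = k_d L, so D_c = (0.368/0.932) × 18.52 = 7.313 mg/L.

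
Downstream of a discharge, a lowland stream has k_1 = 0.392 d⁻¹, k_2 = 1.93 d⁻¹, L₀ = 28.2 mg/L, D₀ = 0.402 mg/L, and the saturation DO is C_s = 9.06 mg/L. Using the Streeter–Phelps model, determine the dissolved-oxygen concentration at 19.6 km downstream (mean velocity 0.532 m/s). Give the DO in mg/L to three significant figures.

Travel time t = x/v = 19.6 km / (0.532 m/s) = 19600 m / 0.532 m/s = 36840 s = 0.4264 d.
k_1 L₀/(k_2−k_1) = 0.392×28.2/(1.93−0.392) = 11.05/1.538 = 7.188 mg/L.
e^(−k_1 t) = e^(−0.392×0.4264) = 0.8461; e^(−k_2 t) = e^(−1.93×0.4264) = 0.4391.
D = 7.188 × (0.8461 − 0.4391) + 0.402 × 0.4391 = 2.925 + 0.1765 = 3.101 mg/L.
DO = C_s − D = 9.06 − 3.101 = 5.959 mg/L.

DO ≈ 5.96 mg/L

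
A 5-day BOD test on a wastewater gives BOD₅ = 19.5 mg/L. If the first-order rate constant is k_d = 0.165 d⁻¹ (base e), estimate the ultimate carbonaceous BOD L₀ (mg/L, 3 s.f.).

BOD₅ = L₀(1 − e^(−5k_d)) ⇒ L₀ = BOD₅ / (1 − e^(−5×0.165))
= 19.5 / (1 − 0.4382) = 19.5 / 0.5618 = 34.71 mg/L.

L₀ ≈ 34.7 mg/L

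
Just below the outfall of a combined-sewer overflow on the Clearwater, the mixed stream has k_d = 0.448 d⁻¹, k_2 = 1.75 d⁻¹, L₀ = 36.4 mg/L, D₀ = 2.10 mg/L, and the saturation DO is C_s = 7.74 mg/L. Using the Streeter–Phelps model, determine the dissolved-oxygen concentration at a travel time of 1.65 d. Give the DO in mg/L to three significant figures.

k_d L₀/(k_2−k_d) = 0.448×36.4/(1.75−0.448) = 16.31/1.302 = 12.52 mg/L.
e^(−k_d t) = e^(−0.448×1.650) = 0.4775; e^(−k_2 t) = e^(−1.75×1.650) = 0.05572.
D = 12.52 × (0.4775 − 0.05572) + 2.10 × 0.05572 = 5.283 + 0.1170 = 5.400 mg/L.
DO = C_s − D = 7.74 − 5.400 = 2.340 mg/L.

DO ≈ 2.34 mg/L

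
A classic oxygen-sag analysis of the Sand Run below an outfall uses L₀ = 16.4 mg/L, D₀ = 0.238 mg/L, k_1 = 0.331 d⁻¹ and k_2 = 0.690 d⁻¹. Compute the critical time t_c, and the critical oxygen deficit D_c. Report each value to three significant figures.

t_c ≈ 2.00 d; D_c ≈ 4.06 mg/L

t_c = [1/(k_2−k_1)] ln[(k_2/k_1)(1 − D₀(k_2−k_1)/(k_1 L₀))]
= [1/(0.690−0.331)] ln[(0.690/0.331)(1 − 0.238×0.3590/(0.331×16.4))]
= (1/0.3590) ln[2.085 × 0.9843] = 2.786 × ln(2.052) = 2.786 × 0.7187 = 2.002 d.
L(t_c) = L₀ e^(−k_1 t_c) = 16.4 × 0.5155 = 8.454 mg/L, and at the critical point k_2 D_c = k_1 L, so D_c = (0.331/0.690) × 8.454 = 4.055 mg/L.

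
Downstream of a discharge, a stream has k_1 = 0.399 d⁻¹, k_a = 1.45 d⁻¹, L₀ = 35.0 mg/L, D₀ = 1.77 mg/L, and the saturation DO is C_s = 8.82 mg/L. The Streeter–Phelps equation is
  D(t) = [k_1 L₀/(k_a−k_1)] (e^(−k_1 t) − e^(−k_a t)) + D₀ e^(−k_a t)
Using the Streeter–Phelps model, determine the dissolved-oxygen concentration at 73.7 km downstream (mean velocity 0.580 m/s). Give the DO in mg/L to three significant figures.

DO ≈ 2.80 mg/L

Travel time t = x/v = 73.7 km / (0.580 m/s) = 73700 m / 0.580 m/s = 127100 s = 1.471 d.
k_1 L₀/(k_a−k_1) = 0.399×35.0/(1.45−0.399) = 13.96/1.051 = 13.29 mg/L.
e^(−k_1 t) = e^(−0.399×1.471) = 0.5561; e^(−k_a t) = e^(−1.45×1.471) = 0.1185.
D = 13.29 × (0.5561 − 0.1185) + 1.77 × 0.1185 = 5.814 + 0.2098 = 6.024 mg/L.
DO = C_s − D = 8.82 − 6.024 = 2.796 mg/L.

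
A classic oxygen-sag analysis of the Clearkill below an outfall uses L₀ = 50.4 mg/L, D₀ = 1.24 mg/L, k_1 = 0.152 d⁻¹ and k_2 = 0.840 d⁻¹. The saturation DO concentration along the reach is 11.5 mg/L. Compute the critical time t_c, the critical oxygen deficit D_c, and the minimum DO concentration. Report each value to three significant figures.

t_c ≈ 2.31 d; D_c ≈ 6.42 mg/L; min DO ≈ 5.08 mg/L

t_c = [1/(k_2−k_1)] ln[(k_2/k_1)(1 − D₀(k_2−k_1)/(k_1 L₀))]
= [1/(0.840−0.152)] ln[(0.840/0.152)(1 − 1.24×0.6880/(0.152×50.4))]
= (1/0.6880) ln[5.526 × 0.8886] = 1.453 × ln(4.911) = 1.453 × 1.591 = 2.313 d.
L(t_c) = L₀ e^(−k_1 t_c) = 50.4 × 0.7036 = 35.46 mg/L, and at the critical point k_2 D_c = k_1 L, so D_c = (0.152/0.840) × 35.46 = 6.416 mg/L.
Minimum DO = C_s − D_c = 11.5 − 6.416 = 5.084 mg/L.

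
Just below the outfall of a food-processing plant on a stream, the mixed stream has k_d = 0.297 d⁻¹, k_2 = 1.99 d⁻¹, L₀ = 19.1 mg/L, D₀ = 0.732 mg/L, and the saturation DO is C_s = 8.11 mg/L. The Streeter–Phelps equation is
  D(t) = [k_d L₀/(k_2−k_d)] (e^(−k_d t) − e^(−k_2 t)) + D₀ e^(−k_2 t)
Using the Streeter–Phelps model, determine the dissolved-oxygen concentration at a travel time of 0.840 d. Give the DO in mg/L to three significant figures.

DO ≈ 5.99 mg/L

k_d L₀/(k_2−k_d) = 0.297×19.1/(1.99−0.297) = 5.673/1.693 = 3.351 mg/L.
e^(−k_d t) = e^(−0.297×0.8400) = 0.7792; e^(−k_2 t) = e^(−1.99×0.8400) = 0.1879.
D = 3.351 × (0.7792 − 0.1879) + 0.732 × 0.1879 = 1.981 + 0.1376 = 2.119 mg/L.
DO = C_s − D = 8.11 − 2.119 = 5.991 mg/L.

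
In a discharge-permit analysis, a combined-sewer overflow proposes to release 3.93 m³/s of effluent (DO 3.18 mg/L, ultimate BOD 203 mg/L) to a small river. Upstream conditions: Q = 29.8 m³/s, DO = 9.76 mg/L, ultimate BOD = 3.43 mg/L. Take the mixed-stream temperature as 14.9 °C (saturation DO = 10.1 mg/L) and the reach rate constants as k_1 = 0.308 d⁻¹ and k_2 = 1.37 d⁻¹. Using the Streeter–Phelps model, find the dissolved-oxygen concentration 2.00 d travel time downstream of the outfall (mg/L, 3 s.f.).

DO ≈ 6.35 mg/L

Mixed DO = (29.8×9.76 + 3.93×3.18)/(29.8+3.93) = 303.3/33.73 = 8.993 mg/L.
Mixed L₀ = (29.8×3.43 + 3.93×203)/(33.73) = 900.0/33.73 = 26.68 mg/L.
Initial deficit D₀ = C_s − DO₀ = 10.1 − 8.993 = 1.107 mg/L.
D(2.00) = [0.308×26.68/(1.37−0.308)](e^(−0.308×2.00) − e^(−1.37×2.00)) + 1.107 e^(−1.37×2.00)
= 7.738 × (0.5401 − 0.06457) + 1.107 × 0.06457 = 3.751 mg/L.
DO = 10.1 − 3.751 = 6.349 mg/L.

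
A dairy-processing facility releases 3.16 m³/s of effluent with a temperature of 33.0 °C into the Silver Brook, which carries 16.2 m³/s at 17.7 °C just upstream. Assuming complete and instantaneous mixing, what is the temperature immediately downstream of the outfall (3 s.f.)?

Flow-weighted mixing: C = (Q_r C_r + Q_w C_w)/(Q_r + Q_w)
= (16.2×17.7 + 3.16×33.0)/(16.2 + 3.16) = 391.0/19.36 = 20.20 °C.

20.2 °C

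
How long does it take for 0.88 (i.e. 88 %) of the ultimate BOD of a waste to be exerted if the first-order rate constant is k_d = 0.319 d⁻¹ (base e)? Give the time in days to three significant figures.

y/L₀ = 1 − e^(−k_d t) = 0.88 ⇒ e^(−k_d t) = 0.120
t = −ln(0.120) / 0.319 = 2.120 / 0.319 = 6.647 d.

t ≈ 6.65 d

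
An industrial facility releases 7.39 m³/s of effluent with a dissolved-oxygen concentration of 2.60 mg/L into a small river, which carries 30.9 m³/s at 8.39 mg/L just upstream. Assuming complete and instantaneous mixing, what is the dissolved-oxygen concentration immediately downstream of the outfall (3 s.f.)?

Flow-weighted mixing: C = (Q_r C_r + Q_w C_w)/(Q_r + Q_w)
= (30.9×8.39 + 7.39×2.60)/(30.9 + 7.39) = 278.5/38.29 = 7.273 mg/L.

7.27 mg/L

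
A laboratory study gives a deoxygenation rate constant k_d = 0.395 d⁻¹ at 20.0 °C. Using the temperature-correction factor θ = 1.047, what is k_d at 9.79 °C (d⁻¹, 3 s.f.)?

k_d ≈ 0.247 d⁻¹

k_d(T₂) = k_d(T₁) · θ^(T₂−T₁) = 0.395 × 1.047^(9.79−20.0)
= 0.395 × 1.047^-10.2 = 0.395 × 0.6257 = 0.2471 d⁻¹.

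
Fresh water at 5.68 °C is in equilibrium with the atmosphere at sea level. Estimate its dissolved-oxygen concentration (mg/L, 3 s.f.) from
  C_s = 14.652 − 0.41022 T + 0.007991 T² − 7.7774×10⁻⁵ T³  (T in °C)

C_s = 14.652 − 0.41022×5.68 + 0.007991×5.68² − 7.7774×10⁻⁵×5.68³ = 12.57 mg/L.

C_s ≈ 12.6 mg/L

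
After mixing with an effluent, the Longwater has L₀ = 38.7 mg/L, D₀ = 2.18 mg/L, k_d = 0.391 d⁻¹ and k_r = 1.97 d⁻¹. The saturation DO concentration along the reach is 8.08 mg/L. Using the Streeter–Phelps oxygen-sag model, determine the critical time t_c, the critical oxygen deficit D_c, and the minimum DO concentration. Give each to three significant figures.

With k_r/k_d = 5.038 and 1 − D₀(k_r−k_d)/(k_d L₀) = 0.7725,
t_c = ln(5.038 × 0.7725) / (1.97 − 0.391) = ln(3.892) / 1.579 = 1.359/1.579 = 0.8607 d.
D_c = (k_d/k_r) L₀ e^(−k_d t_c) = (0.391/1.97) × 38.7 × e^(−0.391×0.8607) = 0.1985 × 38.7 × 0.7143 = 5.486 mg/L.
Minimum DO = C_s − D_c = 8.08 − 5.486 = 2.594 mg/L.

t_c ≈ 0.861 d; D_c ≈ 5.49 mg/L; min DO ≈ 2.59 mg/L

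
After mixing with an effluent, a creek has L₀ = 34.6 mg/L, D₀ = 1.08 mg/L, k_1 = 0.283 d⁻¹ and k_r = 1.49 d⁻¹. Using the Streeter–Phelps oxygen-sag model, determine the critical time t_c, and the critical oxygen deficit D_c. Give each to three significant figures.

At the critical point dD/dt = 0, so k_1 L₀ e^(−k_1 t) = k_r D. Substituting D(t) from the Streeter–Phelps equation and solving for t gives
t_c = ln[(k_r/k_1)(1 − D₀(k_r−k_1)/(k_1 L₀))] / (k_r−k_1).
Here k_r−k_1 = 1.207 d⁻¹ and 1 − D₀(k_r−k_1)/(k_1 L₀) = 1 − 1.08×1.207/(0.283×34.6) = 0.8669, so
t_c = ln(5.265 × 0.8669) / 1.207 = 1.518 / 1.207 = 1.258 d.
D_c = (k_1/k_r) L₀ e^(−k_1 t_c) = (0.283/1.49) × 34.6 × e^(−0.283×1.258) = 0.1899 × 34.6 × 0.7005 = 4.603 mg/L.

t_c ≈ 1.26 d; D_c ≈ 4.60 mg/L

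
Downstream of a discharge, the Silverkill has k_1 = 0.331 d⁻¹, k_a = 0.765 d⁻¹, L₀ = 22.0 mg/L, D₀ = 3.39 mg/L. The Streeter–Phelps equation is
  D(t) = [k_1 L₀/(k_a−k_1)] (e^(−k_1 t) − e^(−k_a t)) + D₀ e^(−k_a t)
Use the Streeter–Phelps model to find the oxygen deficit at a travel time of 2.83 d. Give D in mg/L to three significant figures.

k_1 L₀/(k_a−k_1) = 0.331×22.0/(0.765−0.331) = 7.282/0.4340 = 16.78 mg/L.
e^(−k_1 t) = e^(−0.331×2.830) = 0.3919; e^(−k_a t) = e^(−0.765×2.830) = 0.1148.
D = 16.78 × (0.3919 − 0.1148) + 3.39 × 0.1148 = 4.650 + 0.3890 = 5.039 mg/L.

D ≈ 5.04 mg/L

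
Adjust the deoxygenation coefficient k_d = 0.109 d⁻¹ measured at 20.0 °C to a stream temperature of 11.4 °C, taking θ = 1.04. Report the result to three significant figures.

k_d(T₂) = k_d(T₁) · θ^(T₂−T₁) = 0.109 × 1.04^(11.4−20.0)
= 0.109 × 1.04^-8.60 = 0.109 × 0.7137 = 0.07779 d⁻¹.

k_d ≈ 0.0778 d⁻¹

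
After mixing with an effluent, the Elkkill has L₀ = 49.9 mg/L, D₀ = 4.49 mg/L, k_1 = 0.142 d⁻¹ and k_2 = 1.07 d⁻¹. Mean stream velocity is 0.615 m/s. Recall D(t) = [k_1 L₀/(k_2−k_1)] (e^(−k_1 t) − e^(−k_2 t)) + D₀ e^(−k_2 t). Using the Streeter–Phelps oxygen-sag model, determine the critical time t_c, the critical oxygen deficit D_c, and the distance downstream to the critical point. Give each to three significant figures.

t_c ≈ 1.22 d; D_c ≈ 5.57 mg/L; x_c ≈ 64.9 km

At the critical point dD/dt = 0, so k_1 L₀ e^(−k_1 t) = k_2 D. Substituting D(t) from the Streeter–Phelps equation and solving for t gives
t_c = ln[(k_2/k_1)(1 − D₀(k_2−k_1)/(k_1 L₀))] / (k_2−k_1).
Here k_2−k_1 = 0.9280 d⁻¹ and 1 − D₀(k_2−k_1)/(k_1 L₀) = 1 − 4.49×0.9280/(0.142×49.9) = 0.4120, so
t_c = ln(7.535 × 0.4120) / 0.9280 = 1.133 / 0.9280 = 1.221 d.
L(t_c) = L₀ e^(−k_1 t_c) = 49.9 × 0.8409 = 41.96 mg/L, and at the critical point k_2 D_c = k_1 L, so D_c = (0.142/1.07) × 41.96 = 5.568 mg/L.
x_c = v t_c = 0.615 m/s × 1.221 d × 86400 s/d = 64860 m ≈ 64.9 km.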